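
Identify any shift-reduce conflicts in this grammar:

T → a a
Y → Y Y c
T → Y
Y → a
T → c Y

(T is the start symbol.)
Yes — I2: [T → Y .] vs [Y → . a]; I3: [Y → a .] vs [T → a . a]; I5: [T → c Y .] vs [Y → . a]

Augment with T' → T and build the canonical LR(0) collection (I0 = CLOSURE({[T' → . T]}), then GOTO on every symbol after a dot until no new states appear). It has 10 states:
  I0: { [T → . Y], [T → . a a], [T → . c Y], [T' → . T], [Y → . Y Y c], [Y → . a] }  — shift
  I1: { [T' → T .] }  — accept
  I2: { [T → Y .], [Y → . Y Y c], [Y → . a], [Y → Y . Y c] }  — shift, reduce
  I3: { [T → a . a], [Y → a .] }  — shift, reduce
  I4: { [T → c . Y], [Y → . Y Y c], [Y → . a] }  — shift
  I5: { [T → c Y .], [Y → . Y Y c], [Y → . a], [Y → Y . Y c] }  — shift, reduce
  I6: { [Y → a .] }  — reduce
  I7: { [Y → . Y Y c], [Y → . a], [Y → Y . Y c], [Y → Y Y . c] }  — shift
  I8: { [Y → Y Y c .] }  — reduce
  I9: { [T → a a .] }  — reduce

I2 contains reduce item [T → Y .] and shift item [Y → . a] — shift-reduce conflict.
I3 contains reduce item [Y → a .] and shift item [T → a . a] — shift-reduce conflict.
I5 contains reduce item [T → c Y .] and shift item [Y → . a] — shift-reduce conflict.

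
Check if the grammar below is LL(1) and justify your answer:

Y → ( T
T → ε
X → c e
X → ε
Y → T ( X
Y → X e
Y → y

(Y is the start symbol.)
No. Predict set conflict for Y: { '(' }

A grammar is LL(1) if for each non-terminal N with multiple productions, the predict sets of those productions are pairwise disjoint, where PREDICT(N → α) = (FIRST(α) \ {ε}) ∪ (FOLLOW(N) if α ⇒* ε).

Relevant sets:
  FIRST(T) = { ε }
  FIRST(X) = { 'c', ε }
  FOLLOW(X) = { $, 'e' }

For Y:
  PREDICT(Y → '(' T) = { '(' }
  PREDICT(Y → T '(' X) = { '(' }
  PREDICT(Y → X e) = { 'c', 'e' }
  PREDICT(Y → y) = { 'y' }
For X:
  PREDICT(X → c e) = { 'c' }
  PREDICT(X → ε) = { $, 'e' }
T has a single production, so nothing to check there.

Conflict found: Predict set conflict for Y: { '(' }
The grammar is NOT LL(1).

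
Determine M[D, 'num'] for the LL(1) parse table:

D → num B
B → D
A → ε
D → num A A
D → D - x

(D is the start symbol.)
D → num B, D → num A A, D → D - x

To find M[D, 'num'], we find productions for D where 'num' is in the predict set (PREDICT(N → α) = (FIRST(α) \ {ε}) ∪ (FOLLOW(N) if α ⇒* ε)).

Relevant sets:
  FIRST(D) = { 'num' }

D → num B: PREDICT = { 'num' }
  'num' is in predict set, so this production goes in M[D, 'num']
D → num A A: PREDICT = { 'num' }
  'num' is in predict set, so this production goes in M[D, 'num']
D → D - x: PREDICT = { 'num' }
  'num' is in predict set, so this production goes in M[D, 'num']

M[D, 'num'] = D → num B, D → num A A, D → D - x  (a multiply-defined cell — the grammar is not LL(1))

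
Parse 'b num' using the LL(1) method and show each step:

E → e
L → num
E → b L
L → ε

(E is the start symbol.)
LL(1) parsing maintains a stack (initially the start symbol over $) and the input. At each step: if the stack top is a terminal, match it against the current input token; if it is a non-terminal N, replace it with the RHS of M[N, lookahead] (the unique production whose predict set contains the lookahead).

Stack is shown with the top on the left.

Stack  Input    Action
----------------------
E $    b num $  output E → b L
b L $  b num $  match 'b'
L $    num $    output L → num
num $  num $    match 'num'
$      $        accept

The string is accepted.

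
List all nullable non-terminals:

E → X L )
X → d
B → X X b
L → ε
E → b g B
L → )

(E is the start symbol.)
{ 'L' }

ε-productions: L → ε
So L is immediately nullable.
No further non-terminal can be added: every production for the remaining non-terminals contains a terminal or a non-nullable non-terminal.
Nullable = { 'L' }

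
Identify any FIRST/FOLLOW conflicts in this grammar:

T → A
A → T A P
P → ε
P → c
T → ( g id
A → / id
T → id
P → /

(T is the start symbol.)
A FIRST/FOLLOW conflict occurs when a non-terminal N has a nullable alternative N → β (β ⇒* ε) and another alternative N → α with FIRST(α) ∩ FOLLOW(N) ≠ ∅: on such a lookahead the parser cannot decide between expanding α and letting N vanish via β.

Nullable non-terminals: P.

P: nullable alternative(s) P → ε; FOLLOW(P) = { $, '(', '/', 'c', 'id' }
  P → ε: FIRST \ {ε} = { } — this is the only nullable alternative, skip
  P → c: FIRST \ {ε} = { 'c' } — overlaps FOLLOW(P) on { 'c' }: CONFLICT
  P → /: FIRST \ {ε} = { '/' } — overlaps FOLLOW(P) on { '/' }: CONFLICT

A, T have no nullable alternative, so no FIRST/FOLLOW check is needed there.

So the grammar has 2 FIRST/FOLLOW conflicts (marked CONFLICT above).

Answer: Yes. P → c with FOLLOW(P) on { 'c' }; P → '/' with FOLLOW(P) on { '/' }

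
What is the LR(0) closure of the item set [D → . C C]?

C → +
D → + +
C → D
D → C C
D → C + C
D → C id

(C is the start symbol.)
{ [C → . +], [C → . D], [D → . + +], [D → . C + C], [D → . C C], [D → . C id] }

Start with: [D → . C C]
  [D → . C C] has the dot before C: add [C → . +], [C → . D]
  [C → . D] has the dot before D: add [D → . + +], [D → . C + C], [D → . C id]
No further items can be added.

CLOSURE = { [C → . +], [C → . D], [D → . + +], [D → . C + C], [D → . C C], [D → . C id] }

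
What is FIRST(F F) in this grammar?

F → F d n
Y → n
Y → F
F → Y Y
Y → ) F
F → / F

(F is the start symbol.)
FIRST sets of the non-terminals involved (from the grammar, by fixed-point iteration):
  FIRST(F) = { ')', '/', 'n' }

To compute FIRST(F F), process the symbols left to right:
Symbol F is a non-terminal. Add FIRST(F) \ {ε} = { ')', '/', 'n' }
F is not nullable (ε ∉ FIRST(F)), so stop here.
FIRST(F F) = { ')', '/', 'n' }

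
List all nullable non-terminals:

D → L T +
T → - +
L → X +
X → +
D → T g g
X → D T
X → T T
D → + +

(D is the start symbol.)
A non-terminal is nullable if it can derive ε (the empty string): either it has an ε-production, or it has a production whose right-hand side consists entirely of nullable non-terminals.

There are no ε-productions, so no non-terminal can derive ε.
No non-terminals are nullable.

Answer: None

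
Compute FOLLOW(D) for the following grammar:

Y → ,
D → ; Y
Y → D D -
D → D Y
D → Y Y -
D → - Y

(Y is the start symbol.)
{ ',', '-', ';' }

To compute FOLLOW(D), find every occurrence of D on a right-hand side N → α D β: add FIRST(β) \ {ε}, and if β is empty or nullable also add FOLLOW(N). Iterate to a fixed point.

In Y → D D -: D is followed by D '-', add FIRST(D '-') \ {ε} = { ',', '-', ';' }
In Y → D D -: D is followed by '-', add FIRST('-') \ {ε} = { '-' }
In D → D Y: D is followed by Y, add FIRST(Y) \ {ε} = { ',', '-', ';' }

Taking the union: FOLLOW(D) = { ',', '-', ';' }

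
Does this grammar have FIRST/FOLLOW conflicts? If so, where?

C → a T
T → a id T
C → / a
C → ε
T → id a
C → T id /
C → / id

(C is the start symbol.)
No FIRST/FOLLOW conflicts.

Nullable non-terminals: C.
FIRST sets used below: FIRST(T) = { 'a', 'id' }

C: nullable alternative(s) C → ε; FOLLOW(C) = { $ }
  C → a T: FIRST \ {ε} = { 'a' } — disjoint from FOLLOW(C)
  C → / a: FIRST \ {ε} = { '/' } — disjoint from FOLLOW(C)
  C → ε: FIRST \ {ε} = { } — this is the only nullable alternative, skip
  C → T id /: FIRST \ {ε} = { 'a', 'id' } — disjoint from FOLLOW(C)
  C → / id: FIRST \ {ε} = { '/' } — disjoint from FOLLOW(C)

T has no nullable alternative, so no FIRST/FOLLOW check is needed there.

No FIRST/FOLLOW conflicts found.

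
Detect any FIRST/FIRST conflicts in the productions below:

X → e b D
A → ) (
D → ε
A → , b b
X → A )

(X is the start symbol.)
No FIRST/FIRST conflicts.

FIRST sets of the non-terminals at (or reachable through a nullable prefix from) the front of some alternative:
  FIRST(A) = { ')', ',' }

Productions for X:
  X → e b D: FIRST = { 'e' }
  X → A ): FIRST = { ')', ',' }
Productions for A:
  A → ) (: FIRST = { ')' }
  A → , b b: FIRST = { ',' }
D has only one production, so no FIRST/FIRST conflict is possible there.

All alternatives of each non-terminal have pairwise disjoint FIRST sets.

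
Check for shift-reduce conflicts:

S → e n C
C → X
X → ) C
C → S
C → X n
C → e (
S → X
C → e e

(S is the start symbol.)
A shift-reduce conflict occurs when an LR(0) state has both:
  - a complete (reduce) item [A → α .] (dot at the end), and
  - a shift item [B → β . c γ] (dot before a terminal).

Augment with S' → S and build the canonical LR(0) collection (I0 = CLOSURE({[S' → . S]}), then GOTO on every symbol after a dot until no new states appear). It has 14 states:
  I0: { [S → . X], [S → . e n C], [S' → . S], [X → . ) C] }  — shift
  I1: { [C → . S], [C → . X n], [C → . X], [C → . e (], [C → . e e], [S → . X], [S → . e n C], [X → ) . C], [X → . ) C] }  — shift
  I2: { [S' → S .] }  — accept
  I3: { [S → X .] }  — reduce
  I4: { [S → e . n C] }  — shift
  I5: { [C → . S], [C → . X n], [C → . X], [C → . e (], [C → . e e], [S → . X], [S → . e n C], [S → e n . C], [X → . ) C] }  — shift
  I6: { [S → e n C .] }  — reduce
  I7: { [C → S .] }  — reduce
  I8: { [C → X . n], [C → X .], [S → X .] }  — shift, 2 reduces
  I9: { [C → e . (], [C → e . e], [S → e . n C] }  — shift
  I10: { [C → e ( .] }  — reduce
  I11: { [C → e e .] }  — reduce
  I12: { [C → X n .] }  — reduce
  I13: { [X → ) C .] }  — reduce

I8 contains reduce items [C → X .], [S → X .] and shift item [C → X . n] — shift-reduce conflict.

Answer: Yes — I8: [C → X .] vs [C → X . n]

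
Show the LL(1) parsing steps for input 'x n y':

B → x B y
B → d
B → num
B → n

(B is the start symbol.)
LL(1) parsing maintains a stack (initially the start symbol over $) and the input. At each step: if the stack top is a terminal, match it against the current input token; if it is a non-terminal N, replace it with the RHS of M[N, lookahead] (the unique production whose predict set contains the lookahead).

Stack is shown with the top on the left.

Stack    Input    Action
------------------------
B $      x n y $  output B → x B y
x B y $  x n y $  match 'x'
B y $    n y $    output B → n
n y $    n y $    match 'n'
y $      y $      match 'y'
$        $        accept

The string is accepted.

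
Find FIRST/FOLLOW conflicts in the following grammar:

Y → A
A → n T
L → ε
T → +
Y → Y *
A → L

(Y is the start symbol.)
Nullable non-terminals: A, L, Y.
FIRST sets used below: FIRST(L) = { ε }, FIRST(A) = { 'n', ε }, FIRST(Y) = { '*', 'n', ε }

A: nullable alternative(s) A → L; FOLLOW(A) = { $, '*' }
  A → n T: FIRST \ {ε} = { 'n' } — disjoint from FOLLOW(A)
  A → L: FIRST \ {ε} = { } — this is the only nullable alternative, skip
L has a nullable alternative but only one production, so nothing to check.

Y: nullable alternative(s) Y → A; FOLLOW(Y) = { $, '*' }
  Y → A: FIRST \ {ε} = { 'n' } — this is the only nullable alternative, skip
  Y → Y *: FIRST \ {ε} = { '*', 'n' } — overlaps FOLLOW(Y) on { '*' }: CONFLICT

T has no nullable alternative, so no FIRST/FOLLOW check is needed there.

So the grammar has 1 FIRST/FOLLOW conflict (marked CONFLICT above).

Answer: Yes. Y → Y '*' with FOLLOW(Y) on { '*' }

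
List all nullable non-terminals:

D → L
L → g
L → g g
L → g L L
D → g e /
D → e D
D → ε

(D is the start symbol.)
{ 'D' }

A non-terminal is nullable if it can derive ε (the empty string): either it has an ε-production, or it has a production whose right-hand side consists entirely of nullable non-terminals.

ε-productions: D → ε
So D is immediately nullable.
No further non-terminal can be added: every production for the remaining non-terminals contains a terminal or a non-nullable non-terminal.
Nullable = { 'D' }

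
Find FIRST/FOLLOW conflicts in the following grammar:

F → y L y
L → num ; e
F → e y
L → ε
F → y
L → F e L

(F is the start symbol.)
Yes. L → F e L with FOLLOW(L) on { 'y' }

Nullable non-terminals: L.
FIRST sets used below: FIRST(F) = { 'e', 'y' }

L: nullable alternative(s) L → ε; FOLLOW(L) = { 'y' }
  L → num ; e: FIRST \ {ε} = { 'num' } — disjoint from FOLLOW(L)
  L → ε: FIRST \ {ε} = { } — this is the only nullable alternative, skip
  L → F e L: FIRST \ {ε} = { 'e', 'y' } — overlaps FOLLOW(L) on { 'y' }: CONFLICT

F has no nullable alternative, so no FIRST/FOLLOW check is needed there.

So the grammar has 1 FIRST/FOLLOW conflict (marked CONFLICT above).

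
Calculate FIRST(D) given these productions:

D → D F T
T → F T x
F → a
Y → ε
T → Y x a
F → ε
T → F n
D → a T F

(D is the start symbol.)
To compute FIRST(D), examine every production with D on the left-hand side, reading each right-hand side left to right until a non-nullable symbol is reached.

From D → D F T:
  - D is the symbol being defined: contributes nothing new
    D is not nullable, so stop
From D → a T F:
  - a is a terminal: add 'a' and stop

Collecting: FIRST(D) = { 'a' }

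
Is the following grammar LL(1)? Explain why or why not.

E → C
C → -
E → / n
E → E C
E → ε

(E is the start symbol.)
No. Predict set conflict for E: { '-' }

Relevant sets:
  FIRST(C) = { '-' }
  FIRST(E) = { '-', '/', ε }
  FOLLOW(E) = { $, '-' }

For E:
  PREDICT(E → C) = { '-' }
  PREDICT(E → '/' n) = { '/' }
  PREDICT(E → E C) = { '-', '/' }
  PREDICT(E → ε) = { $, '-' }
C has a single production, so nothing to check there.

Conflict found: Predict set conflict for E: { '-' }
The grammar is NOT LL(1).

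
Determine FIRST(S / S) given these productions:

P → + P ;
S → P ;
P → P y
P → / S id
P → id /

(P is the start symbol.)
FIRST sets of the non-terminals involved (from the grammar, by fixed-point iteration):
  FIRST(S) = { '+', '/', 'id' }

To compute FIRST(S / S), process the symbols left to right:
Symbol S is a non-terminal. Add FIRST(S) \ {ε} = { '+', '/', 'id' }
S is not nullable (ε ∉ FIRST(S)), so stop here.
FIRST(S / S) = { '+', '/', 'id' }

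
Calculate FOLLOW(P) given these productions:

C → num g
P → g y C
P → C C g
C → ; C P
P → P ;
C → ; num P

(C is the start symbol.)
{ $, ';', 'g', 'num' }

To compute FOLLOW(P), find every occurrence of P on a right-hand side N → α P β: add FIRST(β) \ {ε}, and if β is empty or nullable also add FOLLOW(N). Iterate to a fixed point.

In C → ; C P: P is at the end, add FOLLOW(C)
In P → P ;: P is followed by ';', add FIRST(';') \ {ε} = { ';' }
In C → ; num P: P is at the end, add FOLLOW(C)

The FOLLOW sets referred to above (computed the same way, to a fixed point):
  FOLLOW(C) = { $, ';', 'g', 'num' }

Taking the union: FOLLOW(P) = { $, ';', 'g', 'num' }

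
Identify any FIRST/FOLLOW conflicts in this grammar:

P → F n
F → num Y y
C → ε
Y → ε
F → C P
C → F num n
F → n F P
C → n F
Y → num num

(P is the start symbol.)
Yes. C → F num n with FOLLOW(C) on { 'n', 'num' }; C → n F with FOLLOW(C) on { 'n' }

Nullable non-terminals: C, Y.
FIRST sets used below: FIRST(F) = { 'n', 'num' }

C: nullable alternative(s) C → ε; FOLLOW(C) = { 'n', 'num' }
  C → ε: FIRST \ {ε} = { } — this is the only nullable alternative, skip
  C → F num n: FIRST \ {ε} = { 'n', 'num' } — overlaps FOLLOW(C) on { 'n', 'num' }: CONFLICT
  C → n F: FIRST \ {ε} = { 'n' } — overlaps FOLLOW(C) on { 'n' }: CONFLICT

Y: nullable alternative(s) Y → ε; FOLLOW(Y) = { 'y' }
  Y → ε: FIRST \ {ε} = { } — this is the only nullable alternative, skip
  Y → num num: FIRST \ {ε} = { 'num' } — disjoint from FOLLOW(Y)

F, P have no nullable alternative, so no FIRST/FOLLOW check is needed there.

So the grammar has 2 FIRST/FOLLOW conflicts (marked CONFLICT above).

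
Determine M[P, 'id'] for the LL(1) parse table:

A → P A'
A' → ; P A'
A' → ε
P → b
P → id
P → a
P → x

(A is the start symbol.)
To find M[P, 'id'], we find productions for P where 'id' is in the predict set (PREDICT(N → α) = (FIRST(α) \ {ε}) ∪ (FOLLOW(N) if α ⇒* ε)).

P → b: PREDICT = { 'b' }
P → id: PREDICT = { 'id' }
  'id' is in predict set, so this production goes in M[P, 'id']
P → a: PREDICT = { 'a' }
P → x: PREDICT = { 'x' }

M[P, 'id'] = P → id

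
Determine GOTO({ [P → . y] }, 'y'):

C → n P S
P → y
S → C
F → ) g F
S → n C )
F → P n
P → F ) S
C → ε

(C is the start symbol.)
GOTO(I, 'y') = CLOSURE({ [A → αX.β] : [A → α.Xβ] ∈ I, X = 'y' })

Items with dot before 'y', with the dot advanced:
  [P → . y] → [P → y .]
Closure adds nothing (no advanced item has the dot before a non-terminal).

GOTO = { [P → y .] }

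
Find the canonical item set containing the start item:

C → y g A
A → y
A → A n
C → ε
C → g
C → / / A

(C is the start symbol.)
{ [C → . / / A], [C → . g], [C → . y g A], [C → .], [C' → . C] }

First, augment the grammar with C' → C
I₀ = CLOSURE({ [C' → . C] }):
  [C' → . C] has the dot before C: add [C → . y g A], [C → .], [C → . g], [C → . / / A]
No further items can be added.

I₀ = { [C → . / / A], [C → . g], [C → . y g A], [C → .], [C' → . C] }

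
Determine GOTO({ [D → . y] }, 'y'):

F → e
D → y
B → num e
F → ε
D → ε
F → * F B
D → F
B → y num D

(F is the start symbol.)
GOTO(I, 'y') = CLOSURE({ [A → αX.β] : [A → α.Xβ] ∈ I, X = 'y' })

Items with dot before 'y', with the dot advanced:
  [D → . y] → [D → y .]
Closure adds nothing (no advanced item has the dot before a non-terminal).

GOTO = { [D → y .] }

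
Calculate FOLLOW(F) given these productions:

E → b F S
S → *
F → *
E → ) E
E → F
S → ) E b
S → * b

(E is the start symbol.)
In E → b F S: F is followed by S, add FIRST(S) \ {ε} = { ')', '*' }
In E → F: F is at the end, add FOLLOW(E)

The FOLLOW sets referred to above (computed the same way, to a fixed point):
  FOLLOW(E) = { $, 'b' }

Taking the union: FOLLOW(F) = { $, ')', '*', 'b' }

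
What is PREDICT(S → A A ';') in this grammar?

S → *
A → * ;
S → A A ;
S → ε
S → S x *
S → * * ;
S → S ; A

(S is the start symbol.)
PREDICT(S → A A ';') = (FIRST(RHS) \ {ε}) ∪ (FOLLOW(S) if ε ∈ FIRST(RHS), i.e. RHS ⇒* ε)
FIRST(A) = { '*' }
FIRST(A A ';') = { '*' }
ε ∉ FIRST(A A ';'), so FOLLOW(S) is not added.
PREDICT(S → A A ';') = { '*' }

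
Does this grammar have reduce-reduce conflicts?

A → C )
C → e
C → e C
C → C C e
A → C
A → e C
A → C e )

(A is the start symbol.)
Yes — I4: [A → e C .] vs [C → e C .]; I8: [C → C C e .] vs [C → e .]

A reduce-reduce conflict occurs when an LR(0) state has two complete items [A → α .] and [B → β .] — both call for a reduction, and with no lookahead the parser cannot choose between them.

Augment with A' → A and build the canonical LR(0) collection (I0 = CLOSURE({[A' → . A]}), then GOTO on every symbol after a dot until no new states appear). It has 12 states:
  I0: { [A → . C )], [A → . C e )], [A → . C], [A → . e C], [A' → . A], [C → . C C e], [C → . e C], [C → . e] }  — shift
  I1: { [A' → A .] }  — accept
  I2: { [A → C . )], [A → C . e )], [A → C .], [C → . C C e], [C → . e C], [C → . e], [C → C . C e] }  — shift, reduce
  I3: { [A → e . C], [C → . C C e], [C → . e C], [C → . e], [C → e . C], [C → e .] }  — shift, reduce
  I4: { [A → e C .], [C → . C C e], [C → . e C], [C → . e], [C → C . C e], [C → e C .] }  — shift, 2 reduces
  I5: { [C → . C C e], [C → . e C], [C → . e], [C → e . C], [C → e .] }  — shift, reduce
  I6: { [C → . C C e], [C → . e C], [C → . e], [C → C . C e], [C → e C .] }  — shift, reduce
  I7: { [C → . C C e], [C → . e C], [C → . e], [C → C . C e], [C → C C . e] }  — shift
  I8: { [C → . C C e], [C → . e C], [C → . e], [C → C C e .], [C → e . C], [C → e .] }  — shift, 2 reduces
  I9: { [A → C ) .] }  — reduce
  I10: { [A → C e . )], [C → . C C e], [C → . e C], [C → . e], [C → e . C], [C → e .] }  — shift, reduce
  I11: { [A → C e ) .] }  — reduce

I4 contains complete items [A → e C .], [C → e C .] — reduce-reduce conflict.
I8 contains complete items [C → C C e .], [C → e .] — reduce-reduce conflict.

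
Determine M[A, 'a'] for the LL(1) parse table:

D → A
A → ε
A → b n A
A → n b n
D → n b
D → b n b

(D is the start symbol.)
To find M[A, 'a'], we find productions for A where 'a' is in the predict set (PREDICT(N → α) = (FIRST(α) \ {ε}) ∪ (FOLLOW(N) if α ⇒* ε)).

Relevant sets:
  FOLLOW(A) = { $ }

A → ε: PREDICT = { $ }
A → b n A: PREDICT = { 'b' }
A → n b n: PREDICT = { 'n' }

M[A, 'a'] is empty (no production applies)

Answer: Empty (error entry)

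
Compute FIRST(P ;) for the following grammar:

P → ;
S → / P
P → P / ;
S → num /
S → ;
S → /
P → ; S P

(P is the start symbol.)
FIRST sets of the non-terminals involved (from the grammar, by fixed-point iteration):
  FIRST(P) = { ';' }

To compute FIRST(P ;), process the symbols left to right:
Symbol P is a non-terminal. Add FIRST(P) \ {ε} = { ';' }
P is not nullable (ε ∉ FIRST(P)), so stop here.
FIRST(P ;) = { ';' }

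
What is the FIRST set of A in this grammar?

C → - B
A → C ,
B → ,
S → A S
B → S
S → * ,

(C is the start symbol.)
{ '-' }

FIRST sets of the other non-terminals involved (by the same procedure, iterated to a fixed point):
  FIRST(C) = { '-' }

From A → C ,:
  - C is a non-terminal: add FIRST(C) \ {ε} = { '-' }
    C is not nullable, so stop

Collecting: FIRST(A) = { '-' }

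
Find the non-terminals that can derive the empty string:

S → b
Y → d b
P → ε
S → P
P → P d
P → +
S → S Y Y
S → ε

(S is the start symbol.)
{ 'P', 'S' }

A non-terminal is nullable if it can derive ε (the empty string): either it has an ε-production, or it has a production whose right-hand side consists entirely of nullable non-terminals.

ε-productions: P → ε, S → ε
So P, S are immediately nullable.
No further non-terminal can be added: every production for the remaining non-terminals contains a terminal or a non-nullable non-terminal.
Nullable = { 'P', 'S' }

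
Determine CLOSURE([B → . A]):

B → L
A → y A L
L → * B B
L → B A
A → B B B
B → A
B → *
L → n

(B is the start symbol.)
{ [A → . B B B], [A → . y A L], [B → . *], [B → . A], [B → . L], [L → . * B B], [L → . B A], [L → . n] }

Start with: [B → . A]
  [B → . A] has the dot before A: add [A → . y A L], [A → . B B B]
  [A → . B B B] has the dot before B: add [B → . L], [B → . *]
  [B → . L] has the dot before L: add [L → . * B B], [L → . B A], [L → . n]
No further items can be added.

CLOSURE = { [A → . B B B], [A → . y A L], [B → . *], [B → . A], [B → . L], [L → . * B B], [L → . B A], [L → . n] }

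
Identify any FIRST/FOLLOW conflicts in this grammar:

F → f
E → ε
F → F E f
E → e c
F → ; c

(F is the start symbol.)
Nullable non-terminals: E.

E: nullable alternative(s) E → ε; FOLLOW(E) = { 'f' }
  E → ε: FIRST \ {ε} = { } — this is the only nullable alternative, skip
  E → e c: FIRST \ {ε} = { 'e' } — disjoint from FOLLOW(E)

F has no nullable alternative, so no FIRST/FOLLOW check is needed there.

No FIRST/FOLLOW conflicts found.

Answer: No FIRST/FOLLOW conflicts.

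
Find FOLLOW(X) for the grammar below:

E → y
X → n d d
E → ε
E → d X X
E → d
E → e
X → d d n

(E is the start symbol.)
{ $, 'd', 'n' }

To compute FOLLOW(X), find every occurrence of X on a right-hand side N → α X β: add FIRST(β) \ {ε}, and if β is empty or nullable also add FOLLOW(N). Iterate to a fixed point.

In E → d X X: X is followed by X, add FIRST(X) \ {ε} = { 'd', 'n' }
In E → d X X: X is at the end, add FOLLOW(E)

The FOLLOW sets referred to above (computed the same way, to a fixed point):
  FOLLOW(E) = { $ }

Taking the union: FOLLOW(X) = { $, 'd', 'n' }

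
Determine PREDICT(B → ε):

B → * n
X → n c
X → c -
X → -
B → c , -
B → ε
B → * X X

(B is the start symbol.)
PREDICT(B → ε) = (FIRST(RHS) \ {ε}) ∪ (FOLLOW(B) if ε ∈ FIRST(RHS), i.e. RHS ⇒* ε)
The right-hand side is ε (FIRST(ε) = { ε }), so the predict set is FOLLOW(B) = { $ }
PREDICT(B → ε) = { $ }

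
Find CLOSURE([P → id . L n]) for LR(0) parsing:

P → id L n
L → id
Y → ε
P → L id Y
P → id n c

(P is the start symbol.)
{ [L → . id], [P → id . L n] }

Start with: [P → id . L n]
  [P → id . L n] has the dot before L: add [L → . id]
No further items can be added.

CLOSURE = { [L → . id], [P → id . L n] }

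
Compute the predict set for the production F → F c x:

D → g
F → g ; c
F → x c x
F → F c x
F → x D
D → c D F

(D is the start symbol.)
{ 'g', 'x' }

PREDICT(F → F c x) = (FIRST(RHS) \ {ε}) ∪ (FOLLOW(F) if ε ∈ FIRST(RHS), i.e. RHS ⇒* ε)
FIRST(F) = { 'g', 'x' }
FIRST(F c x) = { 'g', 'x' }
ε ∉ FIRST(F c x), so FOLLOW(F) is not added.
PREDICT(F → F c x) = { 'g', 'x' }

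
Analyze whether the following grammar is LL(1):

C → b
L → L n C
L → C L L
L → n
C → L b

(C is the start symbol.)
A grammar is LL(1) if for each non-terminal N with multiple productions, the predict sets of those productions are pairwise disjoint, where PREDICT(N → α) = (FIRST(α) \ {ε}) ∪ (FOLLOW(N) if α ⇒* ε).

Relevant sets:
  FIRST(L) = { 'b', 'n' }
  FIRST(C) = { 'b', 'n' }

For C:
  PREDICT(C → b) = { 'b' }
  PREDICT(C → L b) = { 'b', 'n' }
For L:
  PREDICT(L → L n C) = { 'b', 'n' }
  PREDICT(L → C L L) = { 'b', 'n' }
  PREDICT(L → n) = { 'n' }

Conflict found: Predict set conflict for C: { 'b' }
The grammar is NOT LL(1).

Answer: No. Predict set conflict for C: { 'b' }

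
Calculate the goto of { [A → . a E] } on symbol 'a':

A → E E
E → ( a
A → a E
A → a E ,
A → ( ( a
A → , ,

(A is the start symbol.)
{ [A → a . E], [E → . ( a] }

GOTO(I, 'a') = CLOSURE({ [A → αX.β] : [A → α.Xβ] ∈ I, X = 'a' })

Items with dot before 'a', with the dot advanced:
  [A → . a E] → [A → a . E]
Closure of the advanced items:
  [A → a . E] has the dot before E: add [E → . ( a]

GOTO = { [A → a . E], [E → . ( a] }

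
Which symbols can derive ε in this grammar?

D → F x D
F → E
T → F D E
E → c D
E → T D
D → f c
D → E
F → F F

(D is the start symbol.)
None

A non-terminal is nullable if it can derive ε (the empty string): either it has an ε-production, or it has a production whose right-hand side consists entirely of nullable non-terminals.

There are no ε-productions, so no non-terminal can derive ε.
No non-terminals are nullable.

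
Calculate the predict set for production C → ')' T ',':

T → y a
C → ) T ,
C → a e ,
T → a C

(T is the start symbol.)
PREDICT(C → ')' T ',') = (FIRST(RHS) \ {ε}) ∪ (FOLLOW(C) if ε ∈ FIRST(RHS), i.e. RHS ⇒* ε)
FIRST(')' T ',') = { ')' }
ε ∉ FIRST(')' T ','), so FOLLOW(C) is not added.
PREDICT(C → ')' T ',') = { ')' }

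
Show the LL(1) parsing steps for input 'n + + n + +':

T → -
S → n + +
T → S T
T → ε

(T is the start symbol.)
LL(1) parsing maintains a stack (initially the start symbol over $) and the input. At each step: if the stack top is a terminal, match it against the current input token; if it is a non-terminal N, replace it with the RHS of M[N, lookahead] (the unique production whose predict set contains the lookahead).

Stack is shown with the top on the left.

Stack      Input          Action
--------------------------------
T $        n + + n + + $  output T → S T
S T $      n + + n + + $  output S → n + +
n + + T $  n + + n + + $  match 'n'
+ + T $    + + n + + $    match '+'
+ T $      + n + + $      match '+'
T $        n + + $        output T → S T
S T $      n + + $        output S → n + +
n + + T $  n + + $        match 'n'
+ + T $    + + $          match '+'
+ T $      + $            match '+'
T $        $              output T → ε
$          $              accept

The string is accepted.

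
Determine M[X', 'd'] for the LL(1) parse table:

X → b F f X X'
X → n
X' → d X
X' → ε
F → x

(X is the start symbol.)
X' → d X, X' → ε

To find M[X', 'd'], we find productions for X' where 'd' is in the predict set (PREDICT(N → α) = (FIRST(α) \ {ε}) ∪ (FOLLOW(N) if α ⇒* ε)).

Relevant sets:
  FOLLOW(X') = { $, 'd' }

X' → d X: PREDICT = { 'd' }
  'd' is in predict set, so this production goes in M[X', 'd']
X' → ε: PREDICT = { $, 'd' }
  'd' is in predict set, so this production goes in M[X', 'd']

M[X', 'd'] = X' → d X, X' → ε  (a multiply-defined cell — the grammar is not LL(1))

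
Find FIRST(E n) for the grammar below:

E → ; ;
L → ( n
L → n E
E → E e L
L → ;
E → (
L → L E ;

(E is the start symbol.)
FIRST sets of the non-terminals involved (from the grammar, by fixed-point iteration):
  FIRST(E) = { '(', ';' }

To compute FIRST(E n), process the symbols left to right:
Symbol E is a non-terminal. Add FIRST(E) \ {ε} = { '(', ';' }
E is not nullable (ε ∉ FIRST(E)), so stop here.
FIRST(E n) = { '(', ';' }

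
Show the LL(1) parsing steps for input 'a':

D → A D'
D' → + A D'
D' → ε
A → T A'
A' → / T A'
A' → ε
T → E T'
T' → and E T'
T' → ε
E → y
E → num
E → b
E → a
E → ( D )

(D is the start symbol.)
LL(1) parsing maintains a stack (initially the start symbol over $) and the input. At each step: if the stack top is a terminal, match it against the current input token; if it is a non-terminal N, replace it with the RHS of M[N, lookahead] (the unique production whose predict set contains the lookahead).

Stack is shown with the top on the left.

Stack         Input  Action
---------------------------
D $           a $    output D → A D'
A D' $        a $    output A → T A'
T A' D' $     a $    output T → E T'
E T' A' D' $  a $    output E → a
a T' A' D' $  a $    match 'a'
T' A' D' $    $      output T' → ε
A' D' $       $      output A' → ε
D' $          $      output D' → ε
$             $      accept

The string is accepted.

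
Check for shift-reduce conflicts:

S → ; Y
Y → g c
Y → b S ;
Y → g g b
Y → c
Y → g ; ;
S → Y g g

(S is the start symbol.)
Augment with S' → S and build the canonical LR(0) collection (I0 = CLOSURE({[S' → . S]}), then GOTO on every symbol after a dot until no new states appear). It has 17 states:
  I0: { [S → . ; Y], [S → . Y g g], [S' → . S], [Y → . b S ;], [Y → . c], [Y → . g ; ;], [Y → . g c], [Y → . g g b] }  — shift
  I1: { [S → ; . Y], [Y → . b S ;], [Y → . c], [Y → . g ; ;], [Y → . g c], [Y → . g g b] }  — shift
  I2: { [S' → S .] }  — accept
  I3: { [S → Y . g g] }  — shift
  I4: { [S → . ; Y], [S → . Y g g], [Y → . b S ;], [Y → . c], [Y → . g ; ;], [Y → . g c], [Y → . g g b], [Y → b . S ;] }  — shift
  I5: { [Y → c .] }  — reduce
  I6: { [Y → g . ; ;], [Y → g . c], [Y → g . g b] }  — shift
  I7: { [Y → g ; . ;] }  — shift
  I8: { [Y → g c .] }  — reduce
  I9: { [Y → g g . b] }  — shift
  I10: { [Y → g g b .] }  — reduce
  I11: { [Y → g ; ; .] }  — reduce
  I12: { [Y → b S . ;] }  — shift
  I13: { [Y → b S ; .] }  — reduce
  I14: { [S → Y g . g] }  — shift
  I15: { [S → Y g g .] }  — reduce
  I16: { [S → ; Y .] }  — reduce

No state contains both a complete item and a shift item.

Answer: No shift-reduce conflicts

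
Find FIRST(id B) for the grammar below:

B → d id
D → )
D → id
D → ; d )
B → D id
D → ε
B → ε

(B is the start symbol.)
To compute FIRST(id B), process the symbols left to right:
Symbol id is a terminal. Add 'id' and stop.
FIRST(id B) = { 'id' }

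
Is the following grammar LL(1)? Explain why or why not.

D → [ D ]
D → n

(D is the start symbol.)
Yes, the grammar is LL(1).

For D:
  PREDICT(D → '[' D ']') = { '[' }
  PREDICT(D → n) = { 'n' }

All predict sets are disjoint. The grammar IS LL(1).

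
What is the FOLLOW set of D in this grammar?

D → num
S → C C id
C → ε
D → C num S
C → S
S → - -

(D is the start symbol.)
{ $ }

To compute FOLLOW(D), find every occurrence of D on a right-hand side N → α D β: add FIRST(β) \ {ε}, and if β is empty or nullable also add FOLLOW(N). Iterate to a fixed point.

D is the start symbol, so $ ∈ FOLLOW(D).
D does not occur on any right-hand side.

Taking the union: FOLLOW(D) = { $ }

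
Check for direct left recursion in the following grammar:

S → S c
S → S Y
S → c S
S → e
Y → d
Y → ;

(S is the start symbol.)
Yes, S is left-recursive

S → S c: LEFT RECURSIVE (starts with S)
S → S Y: LEFT RECURSIVE (starts with S)
S → c S: starts with c
S → e: starts with e
Y → d: starts with d
Y → ;: starts with ';'

The grammar has direct left recursion on: S.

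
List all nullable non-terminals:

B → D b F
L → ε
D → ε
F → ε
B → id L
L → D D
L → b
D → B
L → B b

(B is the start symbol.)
ε-productions: L → ε, D → ε, F → ε
So L, D, F are immediately nullable.
No further non-terminal can be added: every production for the remaining non-terminals contains a terminal or a non-nullable non-terminal.
Nullable = { 'D', 'F', 'L' }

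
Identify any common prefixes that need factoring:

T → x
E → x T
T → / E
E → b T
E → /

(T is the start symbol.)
No, left-factoring is not needed

Left-factoring is needed when two productions for the same non-terminal
share a common prefix on the right-hand side.

Productions for T:
  T → x
  T → / E
Productions for E:
  E → x T
  E → b T
  E → /

No common prefixes found.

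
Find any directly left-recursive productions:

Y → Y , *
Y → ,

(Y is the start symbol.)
Yes, Y is left-recursive

Direct left recursion occurs when N → N α for some non-terminal N (the right-hand side begins with the left-hand side itself).

Y → Y , *: LEFT RECURSIVE (starts with Y)
Y → ,: starts with ','

The grammar has direct left recursion on: Y.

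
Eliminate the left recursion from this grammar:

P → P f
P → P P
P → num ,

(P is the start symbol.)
P → num , P'
P' → f P'
P' → P P'
P' → ε

P is directly left-recursive. The standard transformation for
  A → A α₁ | ... | A α_m | β₁ | ... | β_n
is
  A  → β₁ A' | ... | β_n A'
  A' → α₁ A' | ... | α_m A' | ε

P → num , becomes P → num , P'
P → P f becomes P' → f P'
P → P P becomes P' → P P'
Add P' → ε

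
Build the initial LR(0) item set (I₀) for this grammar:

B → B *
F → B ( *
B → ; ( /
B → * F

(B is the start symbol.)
{ [B → . * F], [B → . ; ( /], [B → . B *], [B' → . B] }

First, augment the grammar with B' → B
I₀ = CLOSURE({ [B' → . B] }):
  [B' → . B] has the dot before B: add [B → . B *], [B → . ; ( /], [B → . * F]
No further items can be added.

I₀ = { [B → . * F], [B → . ; ( /], [B → . B *], [B' → . B] }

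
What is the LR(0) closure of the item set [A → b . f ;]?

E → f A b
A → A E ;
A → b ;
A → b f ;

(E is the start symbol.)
{ [A → b . f ;] }

To compute CLOSURE, for each item [A → α.Bβ] where B is a non-terminal, add [B → .γ] for all productions B → γ; repeat for the newly added items until nothing changes.

Start with: [A → b . f ;]
The dot precedes the terminal f, so nothing is added.

CLOSURE = { [A → b . f ;] }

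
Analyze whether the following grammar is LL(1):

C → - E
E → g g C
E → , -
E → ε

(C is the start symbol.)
A grammar is LL(1) if for each non-terminal N with multiple productions, the predict sets of those productions are pairwise disjoint, where PREDICT(N → α) = (FIRST(α) \ {ε}) ∪ (FOLLOW(N) if α ⇒* ε).

Relevant sets:
  FOLLOW(E) = { $ }

For E:
  PREDICT(E → g g C) = { 'g' }
  PREDICT(E → ',' '-') = { ',' }
  PREDICT(E → ε) = { $ }
C has a single production, so nothing to check there.

All predict sets are disjoint. The grammar IS LL(1).

Answer: Yes, the grammar is LL(1).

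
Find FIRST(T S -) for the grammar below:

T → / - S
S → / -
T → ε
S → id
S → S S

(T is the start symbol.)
FIRST sets of the non-terminals involved (from the grammar, by fixed-point iteration):
  FIRST(T) = { '/', ε }
  FIRST(S) = { '/', 'id' }

To compute FIRST(T S -), process the symbols left to right:
Symbol T is a non-terminal. Add FIRST(T) \ {ε} = { '/' }
T is nullable (ε ∈ FIRST(T)), continue to the next symbol.
Symbol S is a non-terminal. Add FIRST(S) \ {ε} = { '/', 'id' }
S is not nullable (ε ∉ FIRST(S)), so stop here.
FIRST(T S -) = { '/', 'id' }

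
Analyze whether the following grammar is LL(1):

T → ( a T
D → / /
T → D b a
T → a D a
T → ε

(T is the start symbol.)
Yes, the grammar is LL(1).

Relevant sets:
  FIRST(D) = { '/' }
  FOLLOW(T) = { $ }

For T:
  PREDICT(T → '(' a T) = { '(' }
  PREDICT(T → D b a) = { '/' }
  PREDICT(T → a D a) = { 'a' }
  PREDICT(T → ε) = { $ }
D has a single production, so nothing to check there.

All predict sets are disjoint. The grammar IS LL(1).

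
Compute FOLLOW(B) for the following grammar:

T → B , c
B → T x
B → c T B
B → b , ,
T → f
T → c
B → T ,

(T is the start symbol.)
To compute FOLLOW(B), find every occurrence of B on a right-hand side N → α B β: add FIRST(β) \ {ε}, and if β is empty or nullable also add FOLLOW(N). Iterate to a fixed point.

In T → B , c: B is followed by ',' c, add FIRST(',' c) \ {ε} = { ',' }
In B → c T B: B is at the end; this adds FOLLOW(B) to itself — nothing new

Taking the union: FOLLOW(B) = { ',' }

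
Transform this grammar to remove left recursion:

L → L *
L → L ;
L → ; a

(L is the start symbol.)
L is directly left-recursive. The standard transformation for
  A → A α₁ | ... | A α_m | β₁ | ... | β_n
is
  A  → β₁ A' | ... | β_n A'
  A' → α₁ A' | ... | α_m A' | ε

L → ; a becomes L → ; a L'
L → L * becomes L' → * L'
L → L ; becomes L' → ; L'
Add L' → ε

Resulting grammar:
L → ; a L'
L' → * L'
L' → ; L'
L' → ε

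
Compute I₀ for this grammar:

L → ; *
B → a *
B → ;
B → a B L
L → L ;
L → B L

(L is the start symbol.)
{ [B → . ;], [B → . a *], [B → . a B L], [L → . ; *], [L → . B L], [L → . L ;], [L' → . L] }

First, augment the grammar with L' → L
I₀ = CLOSURE({ [L' → . L] }):
  [L' → . L] has the dot before L: add [L → . ; *], [L → . L ;], [L → . B L]
  [L → . B L] has the dot before B: add [B → . a *], [B → . ;], [B → . a B L]
No further items can be added.

I₀ = { [B → . ;], [B → . a *], [B → . a B L], [L → . ; *], [L → . B L], [L → . L ;], [L' → . L] }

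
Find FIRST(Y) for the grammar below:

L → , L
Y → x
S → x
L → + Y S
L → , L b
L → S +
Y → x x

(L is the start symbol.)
To compute FIRST(Y), examine every production with Y on the left-hand side, reading each right-hand side left to right until a non-nullable symbol is reached.

From Y → x:
  - x is a terminal: add 'x' and stop
From Y → x x:
  - x is a terminal: add 'x' and stop

Collecting: FIRST(Y) = { 'x' }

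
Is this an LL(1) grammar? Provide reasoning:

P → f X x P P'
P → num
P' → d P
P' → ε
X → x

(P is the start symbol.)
No. Predict set conflict for P': { 'd' }

A grammar is LL(1) if for each non-terminal N with multiple productions, the predict sets of those productions are pairwise disjoint, where PREDICT(N → α) = (FIRST(α) \ {ε}) ∪ (FOLLOW(N) if α ⇒* ε).

Relevant sets:
  FOLLOW(P') = { $, 'd' }

For P:
  PREDICT(P → f X x P P') = { 'f' }
  PREDICT(P → num) = { 'num' }
For P':
  PREDICT(P' → d P) = { 'd' }
  PREDICT(P' → ε) = { $, 'd' }
X has a single production, so nothing to check there.

Conflict found: Predict set conflict for P': { 'd' }
The grammar is NOT LL(1).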